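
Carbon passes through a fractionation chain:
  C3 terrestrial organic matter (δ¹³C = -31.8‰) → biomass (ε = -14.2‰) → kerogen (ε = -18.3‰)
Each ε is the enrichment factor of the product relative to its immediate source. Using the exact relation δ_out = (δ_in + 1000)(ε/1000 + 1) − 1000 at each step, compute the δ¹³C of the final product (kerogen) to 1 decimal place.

step 1: δ = (-31.80 + 1000)·(-14.2/1000 + 1) − 1000 = -45.55‰
step 2: δ = (-45.55 + 1000)·(-18.3/1000 + 1) − 1000 = -63.01‰

-63.0‰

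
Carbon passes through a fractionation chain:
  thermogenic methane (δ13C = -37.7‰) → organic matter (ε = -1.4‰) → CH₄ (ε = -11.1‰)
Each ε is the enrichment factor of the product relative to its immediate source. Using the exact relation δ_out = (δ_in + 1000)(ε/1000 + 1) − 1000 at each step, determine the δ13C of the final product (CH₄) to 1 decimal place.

-49.7‰

step 1: δ = (-37.70 + 1000)·(-1.4/1000 + 1) − 1000 = -39.05‰
step 2: δ = (-39.05 + 1000)·(-11.1/1000 + 1) − 1000 = -49.71‰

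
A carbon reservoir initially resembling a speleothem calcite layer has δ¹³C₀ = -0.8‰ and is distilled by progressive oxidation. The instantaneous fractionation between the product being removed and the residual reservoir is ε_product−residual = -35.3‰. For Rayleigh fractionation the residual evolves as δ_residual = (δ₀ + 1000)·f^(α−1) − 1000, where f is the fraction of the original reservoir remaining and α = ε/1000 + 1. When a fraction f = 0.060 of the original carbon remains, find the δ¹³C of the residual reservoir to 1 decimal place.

103.5‰

Rayleigh residual: δ_res = (δ₀ + 1000)·f^(α−1) − 1000
α = ε/1000 + 1 = 0.96470, so α − 1 = -0.03530
f^(α−1) = 0.060^(-0.03530) = 1.104412
δ_res = (-0.8 + 1000) × 1.104412 − 1000 = 1103.529 − 1000 = 103.53‰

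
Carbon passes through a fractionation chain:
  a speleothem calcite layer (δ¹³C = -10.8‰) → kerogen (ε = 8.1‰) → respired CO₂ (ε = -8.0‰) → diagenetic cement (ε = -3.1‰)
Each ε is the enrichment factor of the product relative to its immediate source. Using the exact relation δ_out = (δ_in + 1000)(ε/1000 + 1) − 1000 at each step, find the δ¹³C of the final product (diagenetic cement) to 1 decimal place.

-13.8‰

step 1: δ = (-10.80 + 1000)·(8.1/1000 + 1) − 1000 = -2.79‰
step 2: δ = (-2.79 + 1000)·(-8.0/1000 + 1) − 1000 = -10.77‰
step 3: δ = (-10.77 + 1000)·(-3.1/1000 + 1) − 1000 = -13.83‰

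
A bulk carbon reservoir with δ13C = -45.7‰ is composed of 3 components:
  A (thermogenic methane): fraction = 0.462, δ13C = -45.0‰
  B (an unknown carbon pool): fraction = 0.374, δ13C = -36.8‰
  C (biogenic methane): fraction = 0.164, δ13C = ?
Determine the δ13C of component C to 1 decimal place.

-68.0‰

Isotope mass balance: δ_bulk = Σ fᵢ·δᵢ.
-45.7 = 0.462×(-45.0) + 0.374×(-36.8) + 0.164×δ_C
0.164·δ_C = -45.7 − (-34.553) = -11.147
δ_C = -11.147 / 0.164 = -67.97‰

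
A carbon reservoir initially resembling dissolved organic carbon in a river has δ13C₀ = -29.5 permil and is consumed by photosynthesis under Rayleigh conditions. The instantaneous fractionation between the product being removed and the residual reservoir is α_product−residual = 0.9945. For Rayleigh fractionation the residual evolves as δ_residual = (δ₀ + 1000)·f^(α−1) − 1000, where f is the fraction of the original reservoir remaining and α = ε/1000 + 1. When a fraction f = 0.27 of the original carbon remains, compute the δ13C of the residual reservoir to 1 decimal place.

-22.5 permil

Rayleigh residual: δ_res = (δ₀ + 1000)·f^(α−1) − 1000
α − 1 = -0.00550
f^(α−1) = 0.27^(-0.00550) = 1.007227
δ_res = (-29.5 + 1000) × 1.007227 − 1000 = 977.514 − 1000 = -22.49 permil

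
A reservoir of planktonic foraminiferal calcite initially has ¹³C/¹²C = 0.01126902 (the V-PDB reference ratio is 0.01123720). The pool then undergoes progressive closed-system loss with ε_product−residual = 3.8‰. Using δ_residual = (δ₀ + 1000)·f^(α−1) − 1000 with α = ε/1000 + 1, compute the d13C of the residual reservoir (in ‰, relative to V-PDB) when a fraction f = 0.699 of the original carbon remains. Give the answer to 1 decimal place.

δ₀ = (0.01126902/0.01123720 − 1)×1000 = (1.002832 − 1)×1000 = 2.832‰
α − 1 = ε/1000 = 0.0038
f^(α−1) = 0.699^(0.0038) = 0.998640
δ_res = (2.832 + 1000) × 0.998640 − 1000 = 1001.468 − 1000 = 1.47‰

1.5‰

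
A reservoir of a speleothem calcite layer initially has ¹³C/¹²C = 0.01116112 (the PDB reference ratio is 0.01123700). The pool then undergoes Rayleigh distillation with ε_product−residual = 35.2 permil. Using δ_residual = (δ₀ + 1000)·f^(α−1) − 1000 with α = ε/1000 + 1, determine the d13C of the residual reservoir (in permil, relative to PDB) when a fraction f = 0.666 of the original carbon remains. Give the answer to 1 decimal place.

-20.9 permil

δ₀ = (0.01116112/0.01123700 − 1)×1000 = (0.993247 − 1)×1000 = -6.753 permil
α − 1 = ε/1000 = 0.0352
f^(α−1) = 0.666^(0.0352) = 0.985794
δ_res = (-6.753 + 1000) × 0.985794 − 1000 = 979.138 − 1000 = -20.86 permil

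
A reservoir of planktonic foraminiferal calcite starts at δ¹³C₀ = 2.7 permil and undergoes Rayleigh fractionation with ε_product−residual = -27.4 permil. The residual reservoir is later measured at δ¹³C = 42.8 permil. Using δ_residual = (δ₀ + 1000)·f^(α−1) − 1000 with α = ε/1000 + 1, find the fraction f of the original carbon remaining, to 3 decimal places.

α − 1 = ε/1000 = -0.0274
(δ_res + 1000)/(δ₀ + 1000) = (42.8 + 1000)/(2.7 + 1000) = 1042.8/1002.7 = 1.039992
f = 1.039992^(1/-0.0274) = exp(ln(1.039992)/-0.0274) = exp(0.03921/-0.0274)
f = exp(-1.4311) = 0.2390

0.239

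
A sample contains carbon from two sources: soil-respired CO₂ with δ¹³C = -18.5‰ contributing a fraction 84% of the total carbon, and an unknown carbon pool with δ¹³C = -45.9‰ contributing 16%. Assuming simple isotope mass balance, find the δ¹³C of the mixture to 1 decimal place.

-22.9‰

δ_mix = f_A·δ_A + f_B·δ_B
δ_mix = 0.84 × (-18.5) + 0.16 × (-45.9)
δ_mix = -15.54 + -7.34 = -22.88‰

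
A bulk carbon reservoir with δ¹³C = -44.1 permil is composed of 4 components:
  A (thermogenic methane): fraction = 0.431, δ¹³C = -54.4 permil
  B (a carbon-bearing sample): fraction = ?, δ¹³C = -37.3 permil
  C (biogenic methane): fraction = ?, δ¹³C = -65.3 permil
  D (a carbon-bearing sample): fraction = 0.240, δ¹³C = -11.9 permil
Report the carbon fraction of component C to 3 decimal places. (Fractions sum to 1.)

Let f_C and f_B be the unknown fractions; fractions sum to 1 so f_C + f_B = 0.329.
Mass balance: Σ fᵢ·δᵢ = δ_bulk ⇒ f_C·(-65.3) + f_B·(-37.3) = -44.1 − (-26.302) = -17.798
Substitute f_B = 0.329 − f_C:
f_C·(-65.3 − -37.3) = -17.798 − 0.329×(-37.3) = -5.526
f_C = -5.526 / -28.0 = 0.1974

0.197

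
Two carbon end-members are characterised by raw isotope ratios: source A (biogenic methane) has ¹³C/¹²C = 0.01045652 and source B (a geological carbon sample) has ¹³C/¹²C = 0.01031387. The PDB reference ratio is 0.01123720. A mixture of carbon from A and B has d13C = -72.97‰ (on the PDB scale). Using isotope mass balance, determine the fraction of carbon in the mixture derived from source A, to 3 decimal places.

0.725

δ_A = (0.01045652/0.01123720 − 1)×1000 = (0.930527 − 1)×1000 = -69.473‰
δ_B = (0.01031387/0.01123720 − 1)×1000 = (0.917833 − 1)×1000 = -82.167‰
f_A = (δ_mix − δ_B)/(δ_A − δ_B) = (-72.97 − (-82.167))/(-69.473 − (-82.167))
f_A = 9.197 / 12.694 = 0.7245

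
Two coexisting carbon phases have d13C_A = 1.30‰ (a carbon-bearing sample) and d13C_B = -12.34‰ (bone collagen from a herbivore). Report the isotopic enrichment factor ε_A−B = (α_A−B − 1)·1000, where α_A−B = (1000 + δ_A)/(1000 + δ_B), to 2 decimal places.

13.81‰

α_A−B = (1000 + 1.30) / (1000 + -12.34) = 1001.30 / 987.66 = 1.013810
ε_A−B = (1.013810 − 1) × 1000 = 13.810‰
(The approximation ε ≈ δ_A − δ_B would give 13.64‰.)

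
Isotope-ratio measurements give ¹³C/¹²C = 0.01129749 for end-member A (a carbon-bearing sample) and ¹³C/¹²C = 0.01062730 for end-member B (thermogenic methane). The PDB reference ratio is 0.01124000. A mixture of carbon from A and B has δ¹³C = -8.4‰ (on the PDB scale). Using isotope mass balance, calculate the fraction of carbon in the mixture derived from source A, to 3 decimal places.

0.773

δ_A = (0.01129749/0.01124000 − 1)×1000 = (1.005115 − 1)×1000 = 5.115‰
δ_B = (0.01062730/0.01124000 − 1)×1000 = (0.945489 − 1)×1000 = -54.511‰
f_A = (δ_mix − δ_B)/(δ_A − δ_B) = (-8.4 − (-54.511))/(5.115 − (-54.511))
f_A = 46.111 / 59.625 = 0.7733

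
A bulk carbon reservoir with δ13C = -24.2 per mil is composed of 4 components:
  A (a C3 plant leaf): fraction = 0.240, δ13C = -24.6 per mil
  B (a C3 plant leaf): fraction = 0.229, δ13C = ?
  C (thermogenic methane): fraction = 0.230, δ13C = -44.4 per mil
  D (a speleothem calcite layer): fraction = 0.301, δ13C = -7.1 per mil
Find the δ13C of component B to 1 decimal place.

Isotope mass balance: δ_bulk = Σ fᵢ·δᵢ.
-24.2 = 0.240×(-24.6) + 0.229×δ_B + 0.230×(-44.4) + 0.301×(-7.1)
0.229·δ_B = -24.2 − (-18.253) = -5.947
δ_B = -5.947 / 0.229 = -25.97 per mil

-26.0 per mil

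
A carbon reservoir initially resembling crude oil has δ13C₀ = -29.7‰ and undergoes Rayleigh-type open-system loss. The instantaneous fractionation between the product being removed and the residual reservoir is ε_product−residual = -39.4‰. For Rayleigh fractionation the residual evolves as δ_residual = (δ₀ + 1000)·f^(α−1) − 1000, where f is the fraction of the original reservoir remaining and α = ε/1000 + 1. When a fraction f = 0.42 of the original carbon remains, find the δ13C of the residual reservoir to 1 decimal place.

4.0‰

Rayleigh residual: δ_res = (δ₀ + 1000)·f^(α−1) − 1000
α = ε/1000 + 1 = 0.96060, so α − 1 = -0.03940
f^(α−1) = 0.42^(-0.03940) = 1.034770
δ_res = (-29.7 + 1000) × 1.034770 − 1000 = 1004.038 − 1000 = 4.04‰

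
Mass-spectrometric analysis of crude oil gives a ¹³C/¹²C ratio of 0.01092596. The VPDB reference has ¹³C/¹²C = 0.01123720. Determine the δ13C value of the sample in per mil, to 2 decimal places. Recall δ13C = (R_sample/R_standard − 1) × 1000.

δ13C = (R_sample / R_standard − 1) × 1000
R_sample / R_standard = 0.01092596 / 0.01123720 = 0.972303
δ13C = (0.972303 − 1) × 1000 = -27.697 per mil

-27.70 per mil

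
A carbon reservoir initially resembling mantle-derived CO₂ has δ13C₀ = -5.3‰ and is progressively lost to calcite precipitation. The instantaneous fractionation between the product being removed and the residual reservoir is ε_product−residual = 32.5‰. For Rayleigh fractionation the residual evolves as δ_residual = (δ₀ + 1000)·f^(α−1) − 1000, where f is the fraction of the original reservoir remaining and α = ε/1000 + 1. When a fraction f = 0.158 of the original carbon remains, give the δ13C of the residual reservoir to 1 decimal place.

Rayleigh residual: δ_res = (δ₀ + 1000)·f^(α−1) − 1000
α = ε/1000 + 1 = 1.03250, so α − 1 = 0.03250
f^(α−1) = 0.158^(0.03250) = 0.941795
δ_res = (-5.3 + 1000) × 0.941795 − 1000 = 936.803 − 1000 = -63.20‰

-63.2‰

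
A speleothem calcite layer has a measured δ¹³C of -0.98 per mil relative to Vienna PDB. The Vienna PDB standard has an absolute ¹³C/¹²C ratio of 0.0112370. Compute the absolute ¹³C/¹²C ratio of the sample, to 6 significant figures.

R_sample = R_standard × (δ¹³C/1000 + 1)
R_sample = 0.0112370 × (-0.98/1000 + 1) = 0.0112370 × 0.999020
R_sample = 0.0112260

0.0112260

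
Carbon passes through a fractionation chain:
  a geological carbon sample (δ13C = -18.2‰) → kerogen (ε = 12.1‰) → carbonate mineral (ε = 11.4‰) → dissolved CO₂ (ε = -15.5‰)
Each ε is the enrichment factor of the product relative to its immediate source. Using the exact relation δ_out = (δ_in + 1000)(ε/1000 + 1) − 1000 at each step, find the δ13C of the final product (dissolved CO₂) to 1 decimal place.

-10.6‰

step 1: δ = (-18.20 + 1000)·(12.1/1000 + 1) − 1000 = -6.32‰
step 2: δ = (-6.32 + 1000)·(11.4/1000 + 1) − 1000 = 5.01‰
step 3: δ = (5.01 + 1000)·(-15.5/1000 + 1) − 1000 = -10.57‰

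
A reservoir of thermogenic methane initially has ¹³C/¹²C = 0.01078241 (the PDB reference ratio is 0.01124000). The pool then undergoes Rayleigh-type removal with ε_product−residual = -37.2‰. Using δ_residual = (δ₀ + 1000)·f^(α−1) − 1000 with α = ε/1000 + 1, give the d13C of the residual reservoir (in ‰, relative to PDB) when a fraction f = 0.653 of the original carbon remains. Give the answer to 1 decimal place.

δ₀ = (0.01078241/0.01124000 − 1)×1000 = (0.959289 − 1)×1000 = -40.711‰
α − 1 = ε/1000 = -0.0372
f^(α−1) = 0.653^(-0.0372) = 1.015980
δ_res = (-40.711 + 1000) × 1.015980 − 1000 = 974.619 − 1000 = -25.38‰

-25.4‰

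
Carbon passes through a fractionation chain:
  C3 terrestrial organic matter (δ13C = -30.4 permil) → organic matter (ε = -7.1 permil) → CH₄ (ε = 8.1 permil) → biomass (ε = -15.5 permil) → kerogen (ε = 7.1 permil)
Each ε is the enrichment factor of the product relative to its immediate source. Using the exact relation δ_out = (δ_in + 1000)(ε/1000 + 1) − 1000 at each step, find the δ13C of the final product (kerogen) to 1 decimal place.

-37.7 permil

step 1: δ = (-30.40 + 1000)·(-7.1/1000 + 1) − 1000 = -37.28 permil
step 2: δ = (-37.28 + 1000)·(8.1/1000 + 1) − 1000 = -29.49 permil
step 3: δ = (-29.49 + 1000)·(-15.5/1000 + 1) − 1000 = -44.53 permil
step 4: δ = (-44.53 + 1000)·(7.1/1000 + 1) − 1000 = -37.75 permil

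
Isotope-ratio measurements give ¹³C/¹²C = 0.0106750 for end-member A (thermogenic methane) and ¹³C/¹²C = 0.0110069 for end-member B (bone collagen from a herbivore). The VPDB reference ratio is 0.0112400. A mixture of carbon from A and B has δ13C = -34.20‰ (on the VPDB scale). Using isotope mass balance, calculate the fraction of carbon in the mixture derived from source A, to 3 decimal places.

δ_A = (0.0106750/0.0112400 − 1)×1000 = (0.949733 − 1)×1000 = -50.267‰
δ_B = (0.0110069/0.0112400 − 1)×1000 = (0.979262 − 1)×1000 = -20.738‰
f_A = (δ_mix − δ_B)/(δ_A − δ_B) = (-34.20 − (-20.738))/(-50.267 − (-20.738))
f_A = -13.462 / -29.528 = 0.4559

0.456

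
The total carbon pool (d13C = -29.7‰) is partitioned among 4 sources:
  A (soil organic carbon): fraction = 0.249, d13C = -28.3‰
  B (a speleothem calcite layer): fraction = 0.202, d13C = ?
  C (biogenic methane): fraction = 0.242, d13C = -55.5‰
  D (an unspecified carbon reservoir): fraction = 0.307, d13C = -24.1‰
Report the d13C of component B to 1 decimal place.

-9.0‰

Isotope mass balance: δ_bulk = Σ fᵢ·δᵢ.
-29.7 = 0.249×(-28.3) + 0.202×δ_B + 0.242×(-55.5) + 0.307×(-24.1)
0.202·δ_B = -29.7 − (-27.876) = -1.824
δ_B = -1.824 / 0.202 = -9.03‰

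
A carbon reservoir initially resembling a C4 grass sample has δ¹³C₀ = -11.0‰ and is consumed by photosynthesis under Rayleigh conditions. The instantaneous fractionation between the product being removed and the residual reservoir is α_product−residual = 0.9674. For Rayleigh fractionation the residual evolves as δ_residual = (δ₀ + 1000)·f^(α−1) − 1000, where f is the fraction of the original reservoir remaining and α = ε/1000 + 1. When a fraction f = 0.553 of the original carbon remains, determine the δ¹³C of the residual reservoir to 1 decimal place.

8.3‰

Rayleigh residual: δ_res = (δ₀ + 1000)·f^(α−1) − 1000
α − 1 = -0.03260
f^(α−1) = 0.553^(-0.03260) = 1.019500
δ_res = (-11.0 + 1000) × 1.019500 − 1000 = 1008.285 − 1000 = 8.29‰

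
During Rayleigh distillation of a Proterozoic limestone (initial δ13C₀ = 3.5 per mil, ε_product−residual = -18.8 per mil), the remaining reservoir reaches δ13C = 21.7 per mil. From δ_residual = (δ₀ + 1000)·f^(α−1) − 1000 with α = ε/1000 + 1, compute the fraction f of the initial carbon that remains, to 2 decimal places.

α − 1 = ε/1000 = -0.0188
(δ_res + 1000)/(δ₀ + 1000) = (21.7 + 1000)/(3.5 + 1000) = 1021.7/1003.5 = 1.018137
f = 1.018137^(1/-0.0188) = exp(ln(1.018137)/-0.0188) = exp(0.01797/-0.0188)
f = exp(-0.9561) = 0.3844

0.38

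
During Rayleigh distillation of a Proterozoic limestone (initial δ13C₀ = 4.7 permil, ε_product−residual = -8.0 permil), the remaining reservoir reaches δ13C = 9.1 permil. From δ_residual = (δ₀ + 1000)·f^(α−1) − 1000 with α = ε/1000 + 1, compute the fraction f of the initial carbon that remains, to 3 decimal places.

α − 1 = ε/1000 = -0.0080
(δ_res + 1000)/(δ₀ + 1000) = (9.1 + 1000)/(4.7 + 1000) = 1009.1/1004.7 = 1.004379
f = 1.004379^(1/-0.0080) = exp(ln(1.004379)/-0.0080) = exp(0.00437/-0.0080)
f = exp(-0.5462) = 0.5791

0.579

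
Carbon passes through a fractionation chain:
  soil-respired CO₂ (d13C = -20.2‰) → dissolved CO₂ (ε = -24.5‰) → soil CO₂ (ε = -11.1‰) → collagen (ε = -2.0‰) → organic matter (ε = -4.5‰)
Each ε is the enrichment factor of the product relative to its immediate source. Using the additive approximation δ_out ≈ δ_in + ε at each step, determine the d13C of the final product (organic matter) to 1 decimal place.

-62.3‰

step 1: δ ≈ -20.2 + (-24.5) = -44.7‰
step 2: δ ≈ -44.7 + (-11.1) = -55.8‰
step 3: δ ≈ -55.8 + (-2.0) = -57.8‰
step 4: δ ≈ -57.8 + (-4.5) = -62.3‰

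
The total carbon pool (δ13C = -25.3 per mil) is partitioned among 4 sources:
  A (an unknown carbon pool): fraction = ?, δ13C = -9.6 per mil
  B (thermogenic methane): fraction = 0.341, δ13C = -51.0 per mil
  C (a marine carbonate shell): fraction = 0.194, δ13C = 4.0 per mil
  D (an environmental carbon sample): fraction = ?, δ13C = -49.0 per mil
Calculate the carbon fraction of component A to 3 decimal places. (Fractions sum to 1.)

Let f_A and f_D be the unknown fractions; fractions sum to 1 so f_A + f_D = 0.465.
Mass balance: Σ fᵢ·δᵢ = δ_bulk ⇒ f_A·(-9.6) + f_D·(-49.0) = -25.3 − (-16.615) = -8.685
Substitute f_D = 0.465 − f_A:
f_A·(-9.6 − -49.0) = -8.685 − 0.465×(-49.0) = 14.100
f_A = 14.100 / 39.4 = 0.3579

0.358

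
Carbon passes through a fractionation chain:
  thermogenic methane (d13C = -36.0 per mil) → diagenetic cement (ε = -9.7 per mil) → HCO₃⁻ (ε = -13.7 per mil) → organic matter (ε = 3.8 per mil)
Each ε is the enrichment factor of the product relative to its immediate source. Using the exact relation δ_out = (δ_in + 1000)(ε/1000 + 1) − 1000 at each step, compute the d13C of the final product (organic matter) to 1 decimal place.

-54.9 per mil

step 1: δ = (-36.00 + 1000)·(-9.7/1000 + 1) − 1000 = -45.35 per mil
step 2: δ = (-45.35 + 1000)·(-13.7/1000 + 1) − 1000 = -58.43 per mil
step 3: δ = (-58.43 + 1000)·(3.8/1000 + 1) − 1000 = -54.85 per mil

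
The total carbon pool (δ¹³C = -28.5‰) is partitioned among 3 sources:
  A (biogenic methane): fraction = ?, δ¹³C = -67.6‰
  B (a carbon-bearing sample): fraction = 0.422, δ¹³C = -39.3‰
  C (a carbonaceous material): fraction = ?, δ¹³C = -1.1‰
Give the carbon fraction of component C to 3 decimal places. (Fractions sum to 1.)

Let f_C and f_A be the unknown fractions; fractions sum to 1 so f_C + f_A = 0.578.
Mass balance: Σ fᵢ·δᵢ = δ_bulk ⇒ f_C·(-1.1) + f_A·(-67.6) = -28.5 − (-16.585) = -11.915
Substitute f_A = 0.578 − f_C:
f_C·(-1.1 − -67.6) = -11.915 − 0.578×(-67.6) = 27.157
f_C = 27.157 / 66.5 = 0.4084

0.408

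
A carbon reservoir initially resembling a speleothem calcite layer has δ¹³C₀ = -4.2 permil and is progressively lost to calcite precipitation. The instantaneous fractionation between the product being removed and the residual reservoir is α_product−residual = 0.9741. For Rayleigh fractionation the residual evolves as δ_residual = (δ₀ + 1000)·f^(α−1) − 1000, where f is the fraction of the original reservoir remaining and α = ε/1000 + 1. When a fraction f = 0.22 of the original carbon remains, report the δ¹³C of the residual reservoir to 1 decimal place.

35.6 permil

Rayleigh residual: δ_res = (δ₀ + 1000)·f^(α−1) − 1000
α − 1 = -0.02590
f^(α−1) = 0.22^(-0.02590) = 1.039995
δ_res = (-4.2 + 1000) × 1.039995 − 1000 = 1035.627 − 1000 = 35.63 permil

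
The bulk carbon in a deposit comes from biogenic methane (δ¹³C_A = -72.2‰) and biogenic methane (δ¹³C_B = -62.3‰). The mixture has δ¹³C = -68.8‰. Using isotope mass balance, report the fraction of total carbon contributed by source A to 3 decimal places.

δ_mix = f_A·δ_A + (1 − f_A)·δ_B  ⇒  f_A = (δ_mix − δ_B)/(δ_A − δ_B)
f_A = (-68.8 − (-62.3)) / (-72.2 − (-62.3))
f_A = -6.5 / -9.9 = 0.6566

0.657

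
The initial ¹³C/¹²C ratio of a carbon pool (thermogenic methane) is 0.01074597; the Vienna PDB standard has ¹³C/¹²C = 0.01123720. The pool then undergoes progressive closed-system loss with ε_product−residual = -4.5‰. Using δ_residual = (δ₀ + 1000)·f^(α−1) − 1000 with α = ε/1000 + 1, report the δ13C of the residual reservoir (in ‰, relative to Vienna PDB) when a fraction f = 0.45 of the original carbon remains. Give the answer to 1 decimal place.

-40.3‰

δ₀ = (0.01074597/0.01123720 − 1)×1000 = (0.956285 − 1)×1000 = -43.715‰
α − 1 = ε/1000 = -0.0045
f^(α−1) = 0.45^(-0.0045) = 1.003600
δ_res = (-43.715 + 1000) × 1.003600 − 1000 = 959.728 − 1000 = -40.27‰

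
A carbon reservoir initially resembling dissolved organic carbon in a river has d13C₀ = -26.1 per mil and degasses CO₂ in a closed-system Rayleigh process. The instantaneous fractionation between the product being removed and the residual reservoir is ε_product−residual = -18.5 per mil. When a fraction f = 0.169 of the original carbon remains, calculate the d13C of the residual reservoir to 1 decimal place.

6.5 per mil

Rayleigh residual: δ_res = (δ₀ + 1000)·f^(α−1) − 1000
α = ε/1000 + 1 = 0.98150, so α − 1 = -0.01850
f^(α−1) = 0.169^(-0.01850) = 1.033437
δ_res = (-26.1 + 1000) × 1.033437 − 1000 = 1006.465 − 1000 = 6.46 per mil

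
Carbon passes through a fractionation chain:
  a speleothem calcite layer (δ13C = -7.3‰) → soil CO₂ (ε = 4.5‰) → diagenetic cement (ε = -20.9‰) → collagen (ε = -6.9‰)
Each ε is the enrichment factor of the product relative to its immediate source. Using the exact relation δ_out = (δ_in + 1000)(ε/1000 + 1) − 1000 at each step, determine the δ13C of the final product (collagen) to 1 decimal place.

step 1: δ = (-7.30 + 1000)·(4.5/1000 + 1) − 1000 = -2.83‰
step 2: δ = (-2.83 + 1000)·(-20.9/1000 + 1) − 1000 = -23.67‰
step 3: δ = (-23.67 + 1000)·(-6.9/1000 + 1) − 1000 = -30.41‰

-30.4‰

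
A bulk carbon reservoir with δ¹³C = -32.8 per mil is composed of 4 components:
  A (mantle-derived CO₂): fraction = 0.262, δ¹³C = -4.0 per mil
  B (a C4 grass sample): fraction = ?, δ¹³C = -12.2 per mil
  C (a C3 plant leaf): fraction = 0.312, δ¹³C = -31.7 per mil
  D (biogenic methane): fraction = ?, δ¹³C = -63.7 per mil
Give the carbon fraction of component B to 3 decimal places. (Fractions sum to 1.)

0.102

Let f_B and f_D be the unknown fractions; fractions sum to 1 so f_B + f_D = 0.426.
Mass balance: Σ fᵢ·δᵢ = δ_bulk ⇒ f_B·(-12.2) + f_D·(-63.7) = -32.8 − (-10.938) = -21.862
Substitute f_D = 0.426 − f_B:
f_B·(-12.2 − -63.7) = -21.862 − 0.426×(-63.7) = 5.275
f_B = 5.275 / 51.5 = 0.1024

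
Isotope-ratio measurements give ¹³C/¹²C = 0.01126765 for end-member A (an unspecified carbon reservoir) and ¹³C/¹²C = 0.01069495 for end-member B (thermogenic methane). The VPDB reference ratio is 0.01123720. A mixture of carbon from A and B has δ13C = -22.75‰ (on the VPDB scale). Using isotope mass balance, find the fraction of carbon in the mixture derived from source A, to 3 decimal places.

δ_A = (0.01126765/0.01123720 − 1)×1000 = (1.002710 − 1)×1000 = 2.710‰
δ_B = (0.01069495/0.01123720 − 1)×1000 = (0.951745 − 1)×1000 = -48.255‰
f_A = (δ_mix − δ_B)/(δ_A − δ_B) = (-22.75 − (-48.255))/(2.710 − (-48.255))
f_A = 25.505 / 50.965 = 0.5004

0.500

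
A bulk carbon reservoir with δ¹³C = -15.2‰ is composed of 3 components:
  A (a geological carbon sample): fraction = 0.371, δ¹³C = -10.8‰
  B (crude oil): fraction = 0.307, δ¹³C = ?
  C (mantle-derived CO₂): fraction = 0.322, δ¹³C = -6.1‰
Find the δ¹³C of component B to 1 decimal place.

-30.1‰

Isotope mass balance: δ_bulk = Σ fᵢ·δᵢ.
-15.2 = 0.371×(-10.8) + 0.307×δ_B + 0.322×(-6.1)
0.307·δ_B = -15.2 − (-5.971) = -9.229
δ_B = -9.229 / 0.307 = -30.06‰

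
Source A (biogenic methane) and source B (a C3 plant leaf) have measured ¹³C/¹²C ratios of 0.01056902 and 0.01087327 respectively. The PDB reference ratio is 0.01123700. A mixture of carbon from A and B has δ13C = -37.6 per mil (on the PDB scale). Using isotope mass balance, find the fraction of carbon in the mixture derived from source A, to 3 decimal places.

0.193

δ_A = (0.01056902/0.01123700 − 1)×1000 = (0.940555 − 1)×1000 = -59.445 per mil
δ_B = (0.01087327/0.01123700 − 1)×1000 = (0.967631 − 1)×1000 = -32.369 per mil
f_A = (δ_mix − δ_B)/(δ_A − δ_B) = (-37.6 − (-32.369))/(-59.445 − (-32.369))
f_A = -5.231 / -27.076 = 0.1932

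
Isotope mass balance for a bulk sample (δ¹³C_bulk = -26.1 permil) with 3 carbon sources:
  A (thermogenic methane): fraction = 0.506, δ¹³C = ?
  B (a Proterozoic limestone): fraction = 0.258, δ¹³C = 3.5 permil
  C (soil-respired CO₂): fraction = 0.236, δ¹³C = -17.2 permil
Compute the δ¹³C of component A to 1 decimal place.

-45.3 permil

Isotope mass balance: δ_bulk = Σ fᵢ·δᵢ.
-26.1 = 0.506×δ_A + 0.258×(3.5) + 0.236×(-17.2)
0.506·δ_A = -26.1 − (-3.156) = -22.944
δ_A = -22.944 / 0.506 = -45.34 permil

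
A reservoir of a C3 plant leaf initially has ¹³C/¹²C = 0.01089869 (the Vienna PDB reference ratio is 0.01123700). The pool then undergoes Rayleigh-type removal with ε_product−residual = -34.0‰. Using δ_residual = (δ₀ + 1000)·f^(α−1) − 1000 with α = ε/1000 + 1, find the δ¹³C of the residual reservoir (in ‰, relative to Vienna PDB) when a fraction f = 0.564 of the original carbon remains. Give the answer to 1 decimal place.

-11.0‰

δ₀ = (0.01089869/0.01123700 − 1)×1000 = (0.969893 − 1)×1000 = -30.107‰
α − 1 = ε/1000 = -0.0340
f^(α−1) = 0.564^(-0.0340) = 1.019663
δ_res = (-30.107 + 1000) × 1.019663 − 1000 = 988.964 − 1000 = -11.04‰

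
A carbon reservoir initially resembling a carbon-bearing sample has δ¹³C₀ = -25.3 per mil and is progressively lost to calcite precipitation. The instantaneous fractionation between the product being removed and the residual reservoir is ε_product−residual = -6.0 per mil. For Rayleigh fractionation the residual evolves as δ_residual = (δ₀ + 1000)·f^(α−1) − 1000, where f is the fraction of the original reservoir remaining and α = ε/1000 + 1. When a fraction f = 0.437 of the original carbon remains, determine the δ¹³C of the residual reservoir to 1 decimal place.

Rayleigh residual: δ_res = (δ₀ + 1000)·f^(α−1) − 1000
α = ε/1000 + 1 = 0.99400, so α − 1 = -0.00600
f^(α−1) = 0.437^(-0.00600) = 1.004979
δ_res = (-25.3 + 1000) × 1.004979 − 1000 = 979.553 − 1000 = -20.45 per mil

-20.4 per mil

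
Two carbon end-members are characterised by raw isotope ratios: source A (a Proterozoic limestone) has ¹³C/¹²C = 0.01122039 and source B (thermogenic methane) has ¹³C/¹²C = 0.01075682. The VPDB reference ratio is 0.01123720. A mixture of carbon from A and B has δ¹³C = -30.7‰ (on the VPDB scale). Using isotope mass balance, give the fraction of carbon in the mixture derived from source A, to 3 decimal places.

δ_A = (0.01122039/0.01123720 − 1)×1000 = (0.998504 − 1)×1000 = -1.496‰
δ_B = (0.01075682/0.01123720 − 1)×1000 = (0.957251 − 1)×1000 = -42.749‰
f_A = (δ_mix − δ_B)/(δ_A − δ_B) = (-30.7 − (-42.749))/(-1.496 − (-42.749))
f_A = 12.049 / 41.253 = 0.2921

0.292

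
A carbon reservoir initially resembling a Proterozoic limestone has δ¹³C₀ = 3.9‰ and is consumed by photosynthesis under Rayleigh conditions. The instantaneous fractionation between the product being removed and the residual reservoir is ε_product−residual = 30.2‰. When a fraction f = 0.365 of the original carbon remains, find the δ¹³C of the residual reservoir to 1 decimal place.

Rayleigh residual: δ_res = (δ₀ + 1000)·f^(α−1) − 1000
α = ε/1000 + 1 = 1.03020, so α − 1 = 0.03020
f^(α−1) = 0.365^(0.03020) = 0.970021
δ_res = (3.9 + 1000) × 0.970021 − 1000 = 973.804 − 1000 = -26.20‰

-26.2‰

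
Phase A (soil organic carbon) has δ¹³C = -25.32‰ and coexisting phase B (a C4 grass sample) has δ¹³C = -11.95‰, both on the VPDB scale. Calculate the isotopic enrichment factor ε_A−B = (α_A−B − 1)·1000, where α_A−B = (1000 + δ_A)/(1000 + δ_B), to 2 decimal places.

α_A−B = (1000 + -25.32) / (1000 + -11.95) = 974.68 / 988.05 = 0.986468
ε_A−B = (0.986468 − 1) × 1000 = -13.532‰
(The approximation ε ≈ δ_A − δ_B would give -13.37‰.)

-13.53‰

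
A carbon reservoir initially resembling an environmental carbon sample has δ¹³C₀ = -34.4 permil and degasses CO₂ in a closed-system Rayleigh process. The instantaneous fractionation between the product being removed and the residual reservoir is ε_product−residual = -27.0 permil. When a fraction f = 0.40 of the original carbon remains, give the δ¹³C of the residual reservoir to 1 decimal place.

Rayleigh residual: δ_res = (δ₀ + 1000)·f^(α−1) − 1000
α = ε/1000 + 1 = 0.97300, so α − 1 = -0.02700
f^(α−1) = 0.40^(-0.02700) = 1.025048
δ_res = (-34.4 + 1000) × 1.025048 − 1000 = 989.787 − 1000 = -10.21 permil

-10.2 permil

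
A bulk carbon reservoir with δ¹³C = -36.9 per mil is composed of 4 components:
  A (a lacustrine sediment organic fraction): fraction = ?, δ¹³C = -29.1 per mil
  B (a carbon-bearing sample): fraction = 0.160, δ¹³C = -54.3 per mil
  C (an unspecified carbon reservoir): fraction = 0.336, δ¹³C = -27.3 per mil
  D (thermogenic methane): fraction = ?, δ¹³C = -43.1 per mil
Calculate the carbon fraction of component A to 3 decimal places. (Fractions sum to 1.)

Let f_A and f_D be the unknown fractions; fractions sum to 1 so f_A + f_D = 0.504.
Mass balance: Σ fᵢ·δᵢ = δ_bulk ⇒ f_A·(-29.1) + f_D·(-43.1) = -36.9 − (-17.861) = -19.039
Substitute f_D = 0.504 − f_A:
f_A·(-29.1 − -43.1) = -19.039 − 0.504×(-43.1) = 2.683
f_A = 2.683 / 14.0 = 0.1917

0.192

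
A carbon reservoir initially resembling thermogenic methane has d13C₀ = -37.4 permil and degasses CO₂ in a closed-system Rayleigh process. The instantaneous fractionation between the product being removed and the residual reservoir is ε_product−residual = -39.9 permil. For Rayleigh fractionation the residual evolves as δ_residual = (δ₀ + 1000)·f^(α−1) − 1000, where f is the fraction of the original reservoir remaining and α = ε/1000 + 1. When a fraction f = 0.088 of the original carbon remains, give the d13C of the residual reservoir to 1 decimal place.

60.6 permil

Rayleigh residual: δ_res = (δ₀ + 1000)·f^(α−1) − 1000
α = ε/1000 + 1 = 0.96010, so α − 1 = -0.03990
f^(α−1) = 0.088^(-0.03990) = 1.101831
δ_res = (-37.4 + 1000) × 1.101831 − 1000 = 1060.623 − 1000 = 60.62 permil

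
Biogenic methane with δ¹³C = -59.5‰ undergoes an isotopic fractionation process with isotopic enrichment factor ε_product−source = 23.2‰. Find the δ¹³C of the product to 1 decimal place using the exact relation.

-37.7‰

To first order, δ_product ≈ δ_source + ε = -36.3‰.
Exactly, δ_product = (δ_source + 1000)·(ε/1000 + 1) − 1000.
δ_product = (-59.5 + 1000) × (23.2/1000 + 1) − 1000
δ_product = -37.68‰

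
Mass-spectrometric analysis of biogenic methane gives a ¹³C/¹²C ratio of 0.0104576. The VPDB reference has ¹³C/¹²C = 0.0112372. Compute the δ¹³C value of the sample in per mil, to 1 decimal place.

δ¹³C = (R_sample / R_standard − 1) × 1000
R_sample / R_standard = 0.0104576 / 0.0112372 = 0.930623
δ¹³C = (0.930623 − 1) × 1000 = -69.38 per mil

-69.4 per mil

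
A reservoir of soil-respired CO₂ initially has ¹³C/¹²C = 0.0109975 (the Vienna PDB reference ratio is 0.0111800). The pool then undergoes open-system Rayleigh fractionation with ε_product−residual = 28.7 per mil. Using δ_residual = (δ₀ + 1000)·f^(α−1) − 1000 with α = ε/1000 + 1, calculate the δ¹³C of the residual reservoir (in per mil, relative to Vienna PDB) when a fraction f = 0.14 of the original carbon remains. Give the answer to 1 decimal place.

δ₀ = (0.0109975/0.0111800 − 1)×1000 = (0.983676 − 1)×1000 = -16.324 per mil
α − 1 = ε/1000 = 0.0287
f^(α−1) = 0.14^(0.0287) = 0.945135
δ_res = (-16.324 + 1000) × 0.945135 − 1000 = 929.707 − 1000 = -70.29 per mil

-70.3 per mil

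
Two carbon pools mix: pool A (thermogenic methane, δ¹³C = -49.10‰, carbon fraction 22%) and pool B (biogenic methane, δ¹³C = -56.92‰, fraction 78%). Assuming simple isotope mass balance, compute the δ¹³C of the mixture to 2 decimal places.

δ_mix = f_A·δ_A + f_B·δ_B
δ_mix = 0.22 × (-49.10) + 0.78 × (-56.92)
δ_mix = -10.802 + -44.398 = -55.200‰

-55.20‰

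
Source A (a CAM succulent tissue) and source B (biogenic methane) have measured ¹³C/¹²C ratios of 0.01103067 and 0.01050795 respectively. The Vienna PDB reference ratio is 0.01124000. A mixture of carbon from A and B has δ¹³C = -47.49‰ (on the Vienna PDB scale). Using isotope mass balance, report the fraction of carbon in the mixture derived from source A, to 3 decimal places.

δ_A = (0.01103067/0.01124000 − 1)×1000 = (0.981376 − 1)×1000 = -18.624‰
δ_B = (0.01050795/0.01124000 − 1)×1000 = (0.934871 − 1)×1000 = -65.129‰
f_A = (δ_mix − δ_B)/(δ_A − δ_B) = (-47.49 − (-65.129))/(-18.624 − (-65.129))
f_A = 17.639 / 46.505 = 0.3793

0.379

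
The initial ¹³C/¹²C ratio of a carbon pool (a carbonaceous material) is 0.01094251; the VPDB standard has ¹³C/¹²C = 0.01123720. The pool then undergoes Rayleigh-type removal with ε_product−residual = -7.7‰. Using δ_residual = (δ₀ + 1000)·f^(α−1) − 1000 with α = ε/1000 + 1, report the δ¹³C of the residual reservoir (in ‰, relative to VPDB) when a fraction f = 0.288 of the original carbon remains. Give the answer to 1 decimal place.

-16.8‰

δ₀ = (0.01094251/0.01123720 − 1)×1000 = (0.973775 − 1)×1000 = -26.225‰
α − 1 = ε/1000 = -0.0077
f^(α−1) = 0.288^(-0.0077) = 1.009631
δ_res = (-26.225 + 1000) × 1.009631 − 1000 = 983.154 − 1000 = -16.85‰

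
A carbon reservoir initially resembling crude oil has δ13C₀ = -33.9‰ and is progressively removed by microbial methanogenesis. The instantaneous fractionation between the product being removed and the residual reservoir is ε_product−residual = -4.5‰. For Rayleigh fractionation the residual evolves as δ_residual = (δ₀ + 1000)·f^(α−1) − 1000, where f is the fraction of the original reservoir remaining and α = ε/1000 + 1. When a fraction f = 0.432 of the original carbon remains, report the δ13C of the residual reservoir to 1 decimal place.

-30.2‰

Rayleigh residual: δ_res = (δ₀ + 1000)·f^(α−1) − 1000
α = ε/1000 + 1 = 0.99550, so α − 1 = -0.00450
f^(α−1) = 0.432^(-0.00450) = 1.003784
δ_res = (-33.9 + 1000) × 1.003784 − 1000 = 969.756 − 1000 = -30.24‰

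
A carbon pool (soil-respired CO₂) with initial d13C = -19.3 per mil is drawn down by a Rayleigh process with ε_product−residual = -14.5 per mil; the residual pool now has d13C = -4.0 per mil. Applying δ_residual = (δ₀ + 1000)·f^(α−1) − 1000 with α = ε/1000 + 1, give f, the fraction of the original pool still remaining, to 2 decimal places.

α − 1 = ε/1000 = -0.0145
(δ_res + 1000)/(δ₀ + 1000) = (-4.0 + 1000)/(-19.3 + 1000) = 996.0/980.7 = 1.015601
f = 1.015601^(1/-0.0145) = exp(ln(1.015601)/-0.0145) = exp(0.01548/-0.0145)
f = exp(-1.0676) = 0.3438

0.34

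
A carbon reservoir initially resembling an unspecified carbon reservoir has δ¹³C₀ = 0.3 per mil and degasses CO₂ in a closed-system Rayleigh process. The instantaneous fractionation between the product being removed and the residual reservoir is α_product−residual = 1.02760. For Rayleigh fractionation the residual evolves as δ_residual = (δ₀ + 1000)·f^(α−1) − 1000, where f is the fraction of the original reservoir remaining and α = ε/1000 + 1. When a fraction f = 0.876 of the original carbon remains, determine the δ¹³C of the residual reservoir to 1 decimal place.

Rayleigh residual: δ_res = (δ₀ + 1000)·f^(α−1) − 1000
α − 1 = 0.02760
f^(α−1) = 0.876^(0.02760) = 0.996353
δ_res = (0.3 + 1000) × 0.996353 − 1000 = 996.652 − 1000 = -3.35 per mil

-3.3 per mil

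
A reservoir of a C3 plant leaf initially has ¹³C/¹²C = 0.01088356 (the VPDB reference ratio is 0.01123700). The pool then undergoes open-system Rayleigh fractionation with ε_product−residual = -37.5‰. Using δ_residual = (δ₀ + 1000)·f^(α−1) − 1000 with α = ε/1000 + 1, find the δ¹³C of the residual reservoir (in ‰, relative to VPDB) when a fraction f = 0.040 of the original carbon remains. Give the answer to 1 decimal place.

92.8‰

δ₀ = (0.01088356/0.01123700 − 1)×1000 = (0.968547 − 1)×1000 = -31.453‰
α − 1 = ε/1000 = -0.0375
f^(α−1) = 0.040^(-0.0375) = 1.128295
δ_res = (-31.453 + 1000) × 1.128295 − 1000 = 1092.807 − 1000 = 92.81‰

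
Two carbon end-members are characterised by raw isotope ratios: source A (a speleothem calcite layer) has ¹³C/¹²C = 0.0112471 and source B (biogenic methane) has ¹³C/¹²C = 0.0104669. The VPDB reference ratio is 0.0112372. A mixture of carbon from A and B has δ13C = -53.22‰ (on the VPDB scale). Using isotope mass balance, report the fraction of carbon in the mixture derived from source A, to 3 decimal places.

δ_A = (0.0112471/0.0112372 − 1)×1000 = (1.000881 − 1)×1000 = 0.881‰
δ_B = (0.0104669/0.0112372 − 1)×1000 = (0.931451 − 1)×1000 = -68.549‰
f_A = (δ_mix − δ_B)/(δ_A − δ_B) = (-53.22 − (-68.549))/(0.881 − (-68.549))
f_A = 15.329 / 69.430 = 0.2208

0.221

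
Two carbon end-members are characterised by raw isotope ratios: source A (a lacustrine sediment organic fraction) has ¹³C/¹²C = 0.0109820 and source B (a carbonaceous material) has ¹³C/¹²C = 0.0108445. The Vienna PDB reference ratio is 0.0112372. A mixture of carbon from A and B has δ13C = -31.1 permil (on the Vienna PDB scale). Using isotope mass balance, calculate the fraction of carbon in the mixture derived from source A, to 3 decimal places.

0.314

δ_A = (0.0109820/0.0112372 − 1)×1000 = (0.977290 − 1)×1000 = -22.710 permil
δ_B = (0.0108445/0.0112372 − 1)×1000 = (0.965054 − 1)×1000 = -34.946 permil
f_A = (δ_mix − δ_B)/(δ_A − δ_B) = (-31.1 − (-34.946))/(-22.710 − (-34.946))
f_A = 3.846 / 12.236 = 0.3143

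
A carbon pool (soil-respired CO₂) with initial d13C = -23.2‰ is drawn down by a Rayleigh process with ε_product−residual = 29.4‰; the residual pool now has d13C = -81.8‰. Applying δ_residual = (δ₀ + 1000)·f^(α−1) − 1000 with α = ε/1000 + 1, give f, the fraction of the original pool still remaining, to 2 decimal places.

α − 1 = ε/1000 = 0.0294
(δ_res + 1000)/(δ₀ + 1000) = (-81.8 + 1000)/(-23.2 + 1000) = 918.2/976.8 = 0.940008
f = 0.940008^(1/0.0294) = exp(ln(0.940008)/0.0294) = exp(-0.06187/0.0294)
f = exp(-2.1043) = 0.1219

0.12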